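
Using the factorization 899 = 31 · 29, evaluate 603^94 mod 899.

596

Mod 31: 603 ≡ 14; by Fermat, exponent reduces to 94 mod 30 = 4; 14^4 ≡ 7 (mod 31).
Mod 29: 603 ≡ 23; by Fermat, exponent reduces to 94 mod 28 = 10; 23^10 ≡ 16 (mod 29).
Combine by CRT: x ≡ 7 (mod 31), x ≡ 16 (mod 29) ⇒ x ≡ 596 (mod 899).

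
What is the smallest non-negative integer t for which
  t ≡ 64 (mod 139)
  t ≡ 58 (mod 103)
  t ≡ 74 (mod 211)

From t ≡ 64 (mod 139) write t = 64 + 139s. Substituting into t ≡ 58 (mod 103) gives 139s ≡ 97 (mod 103), and since 36⁻¹ ≡ 83 (mod 103), s ≡ 17. Hence t ≡ 64 + 139·17 = 2427 (mod 14317).
From t ≡ 2427 (mod 14317) write t = 2427 + 14317s. Substituting into t ≡ 74 (mod 211) gives 14317s ≡ 179 (mod 211), and since 180⁻¹ ≡ 34 (mod 211), s ≡ 178. Hence t ≡ 2427 + 14317·178 = 2550853 (mod 3020887).

2550853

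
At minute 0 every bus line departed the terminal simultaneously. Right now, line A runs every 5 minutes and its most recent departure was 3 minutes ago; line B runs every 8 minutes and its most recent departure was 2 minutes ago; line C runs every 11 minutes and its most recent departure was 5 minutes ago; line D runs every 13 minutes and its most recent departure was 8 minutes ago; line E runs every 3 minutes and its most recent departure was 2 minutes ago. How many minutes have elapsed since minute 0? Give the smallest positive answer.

Combine the congruences pairwise.
From t ≡ 3 (mod 5) write t = 3 + 5s. Substituting into t ≡ 2 (mod 8) gives 5s ≡ 7 (mod 8), and since 5⁻¹ ≡ 5 (mod 8), s ≡ 3. Hence t ≡ 3 + 5·3 = 18 (mod 40).
From t ≡ 18 (mod 40) write t = 18 + 40s. Substituting into t ≡ 5 (mod 11) gives 40s ≡ 9 (mod 11), and since 7⁻¹ ≡ 8 (mod 11), s ≡ 6. Hence t ≡ 18 + 40·6 = 258 (mod 440).
From t ≡ 258 (mod 440) write t = 258 + 440s. Substituting into t ≡ 8 (mod 13) gives 440s ≡ 10 (mod 13), and since 11⁻¹ ≡ 6 (mod 13), s ≡ 8. Hence t ≡ 258 + 440·8 = 3778 (mod 5720).
From t ≡ 3778 (mod 5720) write t = 3778 + 5720s. Substituting into t ≡ 2 (mod 3) gives 5720s ≡ 1 (mod 3), and since 2⁻¹ ≡ 2 (mod 3), s ≡ 2. Hence t ≡ 3778 + 5720·2 = 15218 (mod 17160).

15218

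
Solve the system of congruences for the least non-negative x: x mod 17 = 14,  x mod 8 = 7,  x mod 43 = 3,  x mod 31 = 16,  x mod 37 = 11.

From x ≡ 14 (mod 17) write x = 14 + 17t. Substituting into x ≡ 7 (mod 8) gives 17t ≡ 1 (mod 8), and since 1⁻¹ ≡ 1 (mod 8), t ≡ 1. Hence x ≡ 14 + 17·1 = 31 (mod 136).
From x ≡ 31 (mod 136) write x = 31 + 136t. Substituting into x ≡ 3 (mod 43) gives 136t ≡ 15 (mod 43), and since 7⁻¹ ≡ 37 (mod 43), t ≡ 39. Hence x ≡ 31 + 136·39 = 5335 (mod 5848).
From x ≡ 5335 (mod 5848) write x = 5335 + 5848t. Substituting into x ≡ 16 (mod 31) gives 5848t ≡ 13 (mod 31), and since 20⁻¹ ≡ 14 (mod 31), t ≡ 27. Hence x ≡ 5335 + 5848·27 = 163231 (mod 181288).
From x ≡ 163231 (mod 181288) write x = 163231 + 181288t. Substituting into x ≡ 11 (mod 37) gives 181288t ≡ 24 (mod 37), and since 25⁻¹ ≡ 3 (mod 37), t ≡ 35. Hence x ≡ 163231 + 181288·35 = 6508311 (mod 6707656).

6508311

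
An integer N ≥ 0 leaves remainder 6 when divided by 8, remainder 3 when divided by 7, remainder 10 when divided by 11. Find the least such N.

From N ≡ 6 (mod 8) write N = 6 + 8t. Substituting into N ≡ 3 (mod 7) gives 8t ≡ 4 (mod 7), and since 1⁻¹ ≡ 1 (mod 7), t ≡ 4. Hence N ≡ 6 + 8·4 = 38 (mod 56).
From N ≡ 38 (mod 56) write N = 38 + 56t. Substituting into N ≡ 10 (mod 11) gives 56t ≡ 5 (mod 11), and since 1⁻¹ ≡ 1 (mod 11), t ≡ 5. Hence N ≡ 38 + 56·5 = 318 (mod 616).

318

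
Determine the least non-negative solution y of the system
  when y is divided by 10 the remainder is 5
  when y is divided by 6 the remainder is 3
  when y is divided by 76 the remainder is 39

gcd(10, 6) = 2 and 2 | (3 − 5), so the pair is consistent; merging gives y ≡ 15 (mod 30), where 30 = lcm(10, 6).
gcd(30, 76) = 2 and 2 | (39 − 15), so the pair is consistent; merging gives y ≡ 495 (mod 1140), where 1140 = lcm(30, 76).
The solution is unique modulo lcm(10, 6, 76) = 1140.

495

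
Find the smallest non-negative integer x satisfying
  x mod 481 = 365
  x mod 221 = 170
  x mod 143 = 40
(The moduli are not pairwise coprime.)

gcd(481, 221) = 13 and 13 | (170 − 365), so the pair is consistent; merging gives x ≡ 6137 (mod 8177), where 8177 = lcm(481, 221).
gcd(8177, 143) = 13 and 13 | (40 − 6137), so the pair is consistent; merging gives x ≡ 22491 (mod 89947), where 89947 = lcm(8177, 143).
The solution is unique modulo lcm(481, 221, 143) = 89947.

22491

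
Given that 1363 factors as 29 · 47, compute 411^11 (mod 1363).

Mod 29: 411 ≡ 5; 5^11 ≡ 13 (mod 29).
Mod 47: 411 ≡ 35; 35^11 ≡ 45 (mod 47).
Combine by CRT: x ≡ 13 (mod 29), x ≡ 45 (mod 47) ⇒ x ≡ 1173 (mod 1363).

1173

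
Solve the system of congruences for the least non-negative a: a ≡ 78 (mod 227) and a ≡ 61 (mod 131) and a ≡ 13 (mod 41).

117437

The moduli are pairwise coprime; N = 227·131·41 = 1219217.
N/227 = 5371; 5371 ≡ 150 (mod 227); 150·56 ≡ 1, so inverse 56.
N/131 = 9307; 9307 ≡ 6 (mod 131); 6·22 ≡ 1, so inverse 22.
N/41 = 29737; 29737 ≡ 12 (mod 41); 12·24 ≡ 1, so inverse 24.
a ≡ 78·5371·56 + 61·9307·22 + 13·29737·24 = 45228466.
45228466 mod 1219217 = 117437.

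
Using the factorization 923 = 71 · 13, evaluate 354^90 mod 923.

Mod 71: 354 ≡ 70; by Fermat, exponent reduces to 90 mod 70 = 20; 70^20 ≡ 1 (mod 71).
Mod 13: 354 ≡ 3; by Fermat, exponent reduces to 90 mod 12 = 6; 3^6 ≡ 1 (mod 13).
Combine by CRT: x ≡ 1 (mod 71), x ≡ 1 (mod 13) ⇒ x ≡ 1 (mod 923).

1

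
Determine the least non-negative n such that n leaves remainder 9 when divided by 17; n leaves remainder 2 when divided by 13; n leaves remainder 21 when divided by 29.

1471

Combine the congruences pairwise.
From n ≡ 9 (mod 17) write n = 9 + 17t. Substituting into n ≡ 2 (mod 13) gives 17t ≡ 6 (mod 13), and since 4⁻¹ ≡ 10 (mod 13), t ≡ 8. Hence n ≡ 9 + 17·8 = 145 (mod 221).
From n ≡ 145 (mod 221) write n = 145 + 221t. Substituting into n ≡ 21 (mod 29) gives 221t ≡ 21 (mod 29), and since 18⁻¹ ≡ 21 (mod 29), t ≡ 6. Hence n ≡ 145 + 221·6 = 1471 (mod 6409).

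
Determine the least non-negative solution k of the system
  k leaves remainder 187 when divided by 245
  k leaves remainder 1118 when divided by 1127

Combine the congruences pairwise.
gcd(245, 1127) = 49 and 49 | (1118 − 187), so the pair is consistent; merging gives k ≡ 3372 (mod 5635), where 5635 = lcm(245, 1127).
The solution is unique modulo lcm(245, 1127) = 5635.

3372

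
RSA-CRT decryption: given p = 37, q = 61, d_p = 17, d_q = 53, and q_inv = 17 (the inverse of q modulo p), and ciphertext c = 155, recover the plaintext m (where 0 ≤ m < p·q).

53

m₁ = c^(d_p) mod p: c ≡ 7 (mod 37), and 7^17 mod 37 = 16.
m₂ = c^(d_q) mod q: c ≡ 33 (mod 61), and 33^53 mod 61 = 53.
h = q_inv·(m₁ − m₂) mod p = 17·(16 − 53) mod 37 = 0.
m = m₂ + h·q = 53 + 0·61 = 53.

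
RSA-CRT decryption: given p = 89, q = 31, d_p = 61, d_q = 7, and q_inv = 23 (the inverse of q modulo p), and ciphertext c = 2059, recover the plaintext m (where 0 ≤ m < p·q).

611

m₁ = c^(d_p) mod p: c ≡ 12 (mod 89), and 12^61 mod 89 = 77.
m₂ = c^(d_q) mod q: c ≡ 13 (mod 31), and 13^7 mod 31 = 22.
h = q_inv·(m₁ − m₂) mod p = 23·(77 − 22) mod 89 = 19.
m = m₂ + h·q = 22 + 19·31 = 611.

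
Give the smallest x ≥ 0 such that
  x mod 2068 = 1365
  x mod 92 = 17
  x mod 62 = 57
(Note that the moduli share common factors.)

729301

Combine the congruences pairwise.
gcd(2068, 92) = 4 and 4 | (17 − 1365), so the pair is consistent; merging gives x ≡ 15841 (mod 47564), where 47564 = lcm(2068, 92).
gcd(47564, 62) = 2 and 2 | (57 − 15841), so the pair is consistent; merging gives x ≡ 729301 (mod 1474484), where 1474484 = lcm(47564, 62).
The solution is unique modulo lcm(2068, 92, 62) = 1474484.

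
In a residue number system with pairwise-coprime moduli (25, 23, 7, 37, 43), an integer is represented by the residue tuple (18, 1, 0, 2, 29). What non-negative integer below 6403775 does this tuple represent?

1085693

The moduli are pairwise coprime; N = 25·23·7·37·43 = 6403775.
N/25 = 256151; 256151 ≡ 1 (mod 25), inverse 1.
N/23 = 278425; 278425 ≡ 10 (mod 23); 10·7 ≡ 1, so inverse 7.
N/7 = 914825; 914825 ≡ 2 (mod 7); 2·4 ≡ 1, so inverse 4.
N/37 = 173075; 173075 ≡ 26 (mod 37); 26·10 ≡ 1, so inverse 10.
N/43 = 148925; 148925 ≡ 16 (mod 43); 16·35 ≡ 1, so inverse 35.
x ≡ 18·256151·1 + 1·278425·7 + 0·914825·4 + 2·173075·10 + 29·148925·35 = 161180068.
161180068 mod 6403775 = 1085693.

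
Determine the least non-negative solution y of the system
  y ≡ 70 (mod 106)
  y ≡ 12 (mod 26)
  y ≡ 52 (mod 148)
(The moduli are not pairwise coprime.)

gcd(106, 26) = 2 and 2 | (12 − 70), so the pair is consistent; merging gives y ≡ 1130 (mod 1378), where 1378 = lcm(106, 26).
gcd(1378, 148) = 2 and 2 | (52 − 1130), so the pair is consistent; merging gives y ≡ 79676 (mod 101972), where 101972 = lcm(1378, 148).
The solution is unique modulo lcm(106, 26, 148) = 101972.

79676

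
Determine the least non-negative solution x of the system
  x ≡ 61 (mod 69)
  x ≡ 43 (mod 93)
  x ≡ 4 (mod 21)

gcd(69, 93) = 3 and 3 | (43 − 61), so the pair is consistent; merging gives x ≡ 1717 (mod 2139), where 2139 = lcm(69, 93).
gcd(2139, 21) = 3 and 3 | (4 − 1717), so the pair is consistent; merging gives x ≡ 10273 (mod 14973), where 14973 = lcm(2139, 21).
The solution is unique modulo lcm(69, 93, 21) = 14973.

10273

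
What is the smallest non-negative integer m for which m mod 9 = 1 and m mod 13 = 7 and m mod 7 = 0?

280

From m ≡ 1 (mod 9) write m = 1 + 9t. Substituting into m ≡ 7 (mod 13) gives 9t ≡ 6 (mod 13), and since 9⁻¹ ≡ 3 (mod 13), t ≡ 5. Hence m ≡ 1 + 9·5 = 46 (mod 117).
From m ≡ 46 (mod 117) write m = 46 + 117t. Substituting into m ≡ 0 (mod 7) gives 117t ≡ 3 (mod 7), and since 5⁻¹ ≡ 3 (mod 7), t ≡ 2. Hence m ≡ 46 + 117·2 = 280 (mod 819).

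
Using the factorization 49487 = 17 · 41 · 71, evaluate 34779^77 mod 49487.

Mod 17: 34779 ≡ 14; by Fermat, exponent reduces to 77 mod 16 = 13; 14^13 ≡ 5 (mod 17).
Mod 41: 34779 ≡ 11; by Fermat, exponent reduces to 77 mod 40 = 37; 11^37 ≡ 13 (mod 41).
Mod 71: 34779 ≡ 60; by Fermat, exponent reduces to 77 mod 70 = 7; 60^7 ≡ 57 (mod 71).
Combine by CRT: x ≡ 5 (mod 17), x ≡ 13 (mod 41), x ≡ 57 (mod 71) ⇒ x ≡ 3252 (mod 49487).

3252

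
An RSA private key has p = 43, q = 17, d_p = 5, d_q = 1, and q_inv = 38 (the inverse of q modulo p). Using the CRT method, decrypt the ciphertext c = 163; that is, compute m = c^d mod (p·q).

m₁ = c^(d_p) mod p: c ≡ 34 (mod 43), and 34^5 mod 43 = 33.
m₂ = c^(d_q) mod q: c ≡ 10 (mod 17), and 10^1 mod 17 = 10.
h = q_inv·(m₁ − m₂) mod p = 38·(33 − 10) mod 43 = 14.
m = m₂ + h·q = 10 + 14·17 = 248.

248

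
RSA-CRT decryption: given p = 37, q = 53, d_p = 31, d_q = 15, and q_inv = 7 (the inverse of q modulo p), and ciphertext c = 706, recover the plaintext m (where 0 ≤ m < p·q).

400

m₁ = c^(d_p) mod p: c ≡ 3 (mod 37), and 3^31 mod 37 = 30.
m₂ = c^(d_q) mod q: c ≡ 17 (mod 53), and 17^15 mod 53 = 29.
h = q_inv·(m₁ − m₂) mod p = 7·(30 − 29) mod 37 = 7.
m = m₂ + h·q = 29 + 7·53 = 400.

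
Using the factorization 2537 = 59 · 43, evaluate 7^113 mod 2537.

252

Mod 59: 7 ≡ 7; by Fermat, exponent reduces to 113 mod 58 = 55; 7^55 ≡ 16 (mod 59).
Mod 43: 7 ≡ 7; by Fermat, exponent reduces to 113 mod 42 = 29; 7^29 ≡ 37 (mod 43).
Combine by CRT: x ≡ 16 (mod 59), x ≡ 37 (mod 43) ⇒ x ≡ 252 (mod 2537).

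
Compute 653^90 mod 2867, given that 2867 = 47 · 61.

Mod 47: 653 ≡ 42; by Fermat, exponent reduces to 90 mod 46 = 44; 42^44 ≡ 32 (mod 47).
Mod 61: 653 ≡ 43; by Fermat, exponent reduces to 90 mod 60 = 30; 43^30 ≡ 60 (mod 61).
Combine by CRT: x ≡ 32 (mod 47), x ≡ 60 (mod 61) ⇒ x ≡ 2805 (mod 2867).

2805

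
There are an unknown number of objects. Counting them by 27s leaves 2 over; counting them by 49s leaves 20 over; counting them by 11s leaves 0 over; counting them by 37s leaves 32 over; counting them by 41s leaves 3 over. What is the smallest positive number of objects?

9625286

The moduli are pairwise coprime; M = 27·49·11·37·41 = 22076901.
M/27 = 817663; 817663 ≡ 22 (mod 27); 22·16 ≡ 1, so inverse 16.
M/49 = 450549; 450549 ≡ 43 (mod 49); 43·8 ≡ 1, so inverse 8.
M/11 = 2006991; 2006991 ≡ 8 (mod 11); 8·7 ≡ 1, so inverse 7.
M/37 = 596673; 596673 ≡ 11 (mod 37); 11·27 ≡ 1, so inverse 27.
M/41 = 538461; 538461 ≡ 8 (mod 41); 8·36 ≡ 1, so inverse 36.
N ≡ 2·817663·16 + 20·450549·8 + 0·2006991·7 + 32·596673·27 + 3·538461·36 = 671932316.
671932316 mod 22076901 = 9625286.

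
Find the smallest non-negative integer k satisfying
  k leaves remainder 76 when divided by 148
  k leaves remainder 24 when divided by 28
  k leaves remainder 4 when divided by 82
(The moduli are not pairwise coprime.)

gcd(148, 28) = 4 and 4 | (24 − 76), so the pair is consistent; merging gives k ≡ 668 (mod 1036), where 1036 = lcm(148, 28).
gcd(1036, 82) = 2 and 2 | (4 − 668), so the pair is consistent; merging gives k ≡ 3776 (mod 42476), where 42476 = lcm(1036, 82).
The solution is unique modulo lcm(148, 28, 82) = 42476.

3776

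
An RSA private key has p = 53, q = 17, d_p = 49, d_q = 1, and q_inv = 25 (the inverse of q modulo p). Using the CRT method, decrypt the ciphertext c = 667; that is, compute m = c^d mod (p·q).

191

m₁ = c^(d_p) mod p: c ≡ 31 (mod 53), and 31^49 mod 53 = 32.
m₂ = c^(d_q) mod q: c ≡ 4 (mod 17), and 4^1 mod 17 = 4.
h = q_inv·(m₁ − m₂) mod p = 25·(32 − 4) mod 53 = 11.
m = m₂ + h·q = 4 + 11·17 = 191.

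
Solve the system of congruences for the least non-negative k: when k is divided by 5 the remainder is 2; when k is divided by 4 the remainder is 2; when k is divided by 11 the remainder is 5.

82

The moduli are pairwise coprime; N = 5·4·11 = 220.
N/5 = 44; 44 ≡ 4 (mod 5); 4·4 ≡ 1, so inverse 4.
N/4 = 55; 55 ≡ 3 (mod 4); 3·3 ≡ 1, so inverse 3.
N/11 = 20; 20 ≡ 9 (mod 11); 9·5 ≡ 1, so inverse 5.
k ≡ 2·44·4 + 2·55·3 + 5·20·5 = 1182.
1182 mod 220 = 82.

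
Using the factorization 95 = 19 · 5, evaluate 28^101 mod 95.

Mod 19: 28 ≡ 9; by Fermat, exponent reduces to 101 mod 18 = 11; 9^11 ≡ 5 (mod 19).
Mod 5: 28 ≡ 3; by Fermat, exponent reduces to 101 mod 4 = 1; 3^1 ≡ 3 (mod 5).
Combine by CRT: x ≡ 5 (mod 19), x ≡ 3 (mod 5) ⇒ x ≡ 43 (mod 95).

43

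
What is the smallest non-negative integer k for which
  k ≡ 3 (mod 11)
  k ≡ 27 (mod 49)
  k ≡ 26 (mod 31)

From k ≡ 3 (mod 11) write k = 3 + 11t. Substituting into k ≡ 27 (mod 49) gives 11t ≡ 24 (mod 49), and since 11⁻¹ ≡ 9 (mod 49), t ≡ 20. Hence k ≡ 3 + 11·20 = 223 (mod 539).
From k ≡ 223 (mod 539) write k = 223 + 539t. Substituting into k ≡ 26 (mod 31) gives 539t ≡ 20 (mod 31), and since 12⁻¹ ≡ 13 (mod 31), t ≡ 12. Hence k ≡ 223 + 539·12 = 6691 (mod 16709).

6691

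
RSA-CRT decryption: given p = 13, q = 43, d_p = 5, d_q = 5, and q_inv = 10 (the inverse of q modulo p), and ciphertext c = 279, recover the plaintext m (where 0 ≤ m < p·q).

m₁ = c^(d_p) mod p: c ≡ 6 (mod 13), and 6^5 mod 13 = 2.
m₂ = c^(d_q) mod q: c ≡ 21 (mod 43), and 21^5 mod 43 = 4.
h = q_inv·(m₁ − m₂) mod p = 10·(2 − 4) mod 13 = 6.
m = m₂ + h·q = 4 + 6·43 = 262.

262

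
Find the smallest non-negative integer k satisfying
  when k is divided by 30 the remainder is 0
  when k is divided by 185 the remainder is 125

gcd(30, 185) = 5 and 5 | (125 − 0), so the pair is consistent; merging gives k ≡ 1050 (mod 1110), where 1110 = lcm(30, 185).
The solution is unique modulo lcm(30, 185) = 1110.

1050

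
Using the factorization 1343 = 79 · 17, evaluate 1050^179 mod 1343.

55

Mod 79: 1050 ≡ 23; by Fermat, exponent reduces to 179 mod 78 = 23; 23^23 ≡ 55 (mod 79).
Mod 17: 1050 ≡ 13; by Fermat, exponent reduces to 179 mod 16 = 3; 13^3 ≡ 4 (mod 17).
Combine by CRT: x ≡ 55 (mod 79), x ≡ 4 (mod 17) ⇒ x ≡ 55 (mod 1343).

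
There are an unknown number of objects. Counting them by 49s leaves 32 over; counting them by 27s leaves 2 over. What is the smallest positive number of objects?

326

From N ≡ 32 (mod 49) write N = 32 + 49t. Substituting into N ≡ 2 (mod 27) gives 49t ≡ 24 (mod 27), and since 22⁻¹ ≡ 16 (mod 27), t ≡ 6. Hence N ≡ 32 + 49·6 = 326 (mod 1323).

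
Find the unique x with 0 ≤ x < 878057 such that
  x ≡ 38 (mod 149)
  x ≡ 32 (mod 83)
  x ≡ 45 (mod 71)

719559

The moduli are pairwise coprime; N = 149·83·71 = 878057.
N/149 = 5893; 5893 ≡ 82 (mod 149); 82·20 ≡ 1, so inverse 20.
N/83 = 10579; 10579 ≡ 38 (mod 83); 38·59 ≡ 1, so inverse 59.
N/71 = 12367; 12367 ≡ 13 (mod 71); 13·11 ≡ 1, so inverse 11.
x ≡ 38·5893·20 + 32·10579·59 + 45·12367·11 = 30573497.
30573497 mod 878057 = 719559.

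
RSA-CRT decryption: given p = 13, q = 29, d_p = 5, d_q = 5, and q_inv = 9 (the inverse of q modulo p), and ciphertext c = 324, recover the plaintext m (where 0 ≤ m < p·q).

51

m₁ = c^(d_p) mod p: c ≡ 12 (mod 13), and 12^5 mod 13 = 12.
m₂ = c^(d_q) mod q: c ≡ 5 (mod 29), and 5^5 mod 29 = 22.
h = q_inv·(m₁ − m₂) mod p = 9·(12 − 22) mod 13 = 1.
m = m₂ + h·q = 22 + 1·29 = 51.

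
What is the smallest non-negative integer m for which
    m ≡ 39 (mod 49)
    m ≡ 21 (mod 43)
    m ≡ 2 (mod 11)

From m ≡ 39 (mod 49) write m = 39 + 49t. Substituting into m ≡ 21 (mod 43) gives 49t ≡ 25 (mod 43), and since 6⁻¹ ≡ 36 (mod 43), t ≡ 40. Hence m ≡ 39 + 49·40 = 1999 (mod 2107).
From m ≡ 1999 (mod 2107) write m = 1999 + 2107t. Substituting into m ≡ 2 (mod 11) gives 2107t ≡ 5 (mod 11), and since 6⁻¹ ≡ 2 (mod 11), t ≡ 10. Hence m ≡ 1999 + 2107·10 = 23069 (mod 23177).

23069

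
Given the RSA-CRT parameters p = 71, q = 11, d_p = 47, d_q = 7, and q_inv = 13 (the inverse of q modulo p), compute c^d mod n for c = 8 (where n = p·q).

m₁ = c^(d_p) mod p: c ≡ 8 (mod 71), and 8^47 mod 71 = 2.
m₂ = c^(d_q) mod q: c ≡ 8 (mod 11), and 8^7 mod 11 = 2.
h = q_inv·(m₁ − m₂) mod p = 13·(2 − 2) mod 71 = 0.
m = m₂ + h·q = 2 + 0·11 = 2.

2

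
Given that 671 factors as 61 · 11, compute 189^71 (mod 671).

Mod 61: 189 ≡ 6; by Fermat, exponent reduces to 71 mod 60 = 11; 6^11 ≡ 44 (mod 61).
Mod 11: 189 ≡ 2; by Fermat, exponent reduces to 71 mod 10 = 1; 2^1 ≡ 2 (mod 11).
Combine by CRT: x ≡ 44 (mod 61), x ≡ 2 (mod 11) ⇒ x ≡ 288 (mod 671).

288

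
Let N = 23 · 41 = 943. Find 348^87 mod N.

8

Mod 23: 348 ≡ 3; by Fermat, exponent reduces to 87 mod 22 = 21; 3^21 ≡ 8 (mod 23).
Mod 41: 348 ≡ 20; by Fermat, exponent reduces to 87 mod 40 = 7; 20^7 ≡ 8 (mod 41).
Combine by CRT: x ≡ 8 (mod 23), x ≡ 8 (mod 41) ⇒ x ≡ 8 (mod 943).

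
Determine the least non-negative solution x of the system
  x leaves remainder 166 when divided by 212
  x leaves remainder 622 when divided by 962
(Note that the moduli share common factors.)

98746

Combine the congruences pairwise.
gcd(212, 962) = 2 and 2 | (622 − 166), so the pair is consistent; merging gives x ≡ 98746 (mod 101972), where 101972 = lcm(212, 962).
The solution is unique modulo lcm(212, 962) = 101972.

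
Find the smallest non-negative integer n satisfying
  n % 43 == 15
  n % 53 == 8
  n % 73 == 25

48132

The moduli are pairwise coprime; M = 43·53·73 = 166367.
M/43 = 3869; 3869 ≡ 42 (mod 43); 42·42 ≡ 1, so inverse 42.
M/53 = 3139; 3139 ≡ 12 (mod 53); 12·31 ≡ 1, so inverse 31.
M/73 = 2279; 2279 ≡ 16 (mod 73); 16·32 ≡ 1, so inverse 32.
n ≡ 15·3869·42 + 8·3139·31 + 25·2279·32 = 5039142.
5039142 mod 166367 = 48132.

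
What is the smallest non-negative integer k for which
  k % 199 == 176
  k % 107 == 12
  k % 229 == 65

The moduli are pairwise coprime; N = 199·107·229 = 4876097.
N/199 = 24503; 24503 ≡ 26 (mod 199); 26·23 ≡ 1, so inverse 23.
N/107 = 45571; 45571 ≡ 96 (mod 107); 96·68 ≡ 1, so inverse 68.
N/229 = 21293; 21293 ≡ 225 (mod 229); 225·57 ≡ 1, so inverse 57.
k ≡ 176·24503·23 + 12·45571·68 + 65·21293·57 = 215264645.
215264645 mod 4876097 = 716377.

716377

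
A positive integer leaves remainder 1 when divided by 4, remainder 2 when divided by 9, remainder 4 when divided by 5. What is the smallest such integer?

29

From x ≡ 1 (mod 4) write x = 1 + 4t. Substituting into x ≡ 2 (mod 9) gives 4t ≡ 1 (mod 9), and since 4⁻¹ ≡ 7 (mod 9), t ≡ 7. Hence x ≡ 1 + 4·7 = 29 (mod 36).
From x ≡ 29 (mod 36) write x = 29 + 36t. Substituting into x ≡ 4 (mod 5) gives 36t ≡ 0 (mod 5), and since 1⁻¹ ≡ 1 (mod 5), t ≡ 0. Hence x ≡ 29 + 36·0 = 29 (mod 180).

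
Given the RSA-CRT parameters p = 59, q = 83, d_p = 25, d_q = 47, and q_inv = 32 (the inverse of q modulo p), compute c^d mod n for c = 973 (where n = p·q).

m₁ = c^(d_p) mod p: c ≡ 29 (mod 59), and 29^25 mod 59 = 16.
m₂ = c^(d_q) mod q: c ≡ 60 (mod 83), and 60^47 mod 83 = 6.
h = q_inv·(m₁ − m₂) mod p = 32·(16 − 6) mod 59 = 25.
m = m₂ + h·q = 6 + 25·83 = 2081.

2081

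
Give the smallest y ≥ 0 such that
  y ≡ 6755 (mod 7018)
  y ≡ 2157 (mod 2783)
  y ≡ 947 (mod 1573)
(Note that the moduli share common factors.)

1410355

gcd(7018, 2783) = 121 and 121 | (2157 − 6755), so the pair is consistent; merging gives y ≡ 119043 (mod 161414), where 161414 = lcm(7018, 2783).
gcd(161414, 1573) = 121 and 121 | (947 − 119043), so the pair is consistent; merging gives y ≡ 1410355 (mod 2098382), where 2098382 = lcm(161414, 1573).
The solution is unique modulo lcm(7018, 2783, 1573) = 2098382.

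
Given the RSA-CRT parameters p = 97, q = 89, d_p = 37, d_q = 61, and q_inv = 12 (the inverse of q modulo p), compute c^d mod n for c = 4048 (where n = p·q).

3574

m₁ = c^(d_p) mod p: c ≡ 71 (mod 97), and 71^37 mod 97 = 82.
m₂ = c^(d_q) mod q: c ≡ 43 (mod 89), and 43^61 mod 89 = 14.
h = q_inv·(m₁ − m₂) mod p = 12·(82 − 14) mod 97 = 40.
m = m₂ + h·q = 14 + 40·89 = 3574.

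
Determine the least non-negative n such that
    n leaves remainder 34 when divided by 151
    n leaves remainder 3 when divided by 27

From n ≡ 34 (mod 151) write n = 34 + 151t. Substituting into n ≡ 3 (mod 27) gives 151t ≡ 23 (mod 27), and since 16⁻¹ ≡ 22 (mod 27), t ≡ 20. Hence n ≡ 34 + 151·20 = 3054 (mod 4077).

3054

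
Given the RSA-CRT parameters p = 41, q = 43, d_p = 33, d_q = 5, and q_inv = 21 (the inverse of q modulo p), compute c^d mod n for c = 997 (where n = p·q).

604

m₁ = c^(d_p) mod p: c ≡ 13 (mod 41), and 13^33 mod 41 = 30.
m₂ = c^(d_q) mod q: c ≡ 8 (mod 43), and 8^5 mod 43 = 2.
h = q_inv·(m₁ − m₂) mod p = 21·(30 − 2) mod 41 = 14.
m = m₂ + h·q = 2 + 14·43 = 604.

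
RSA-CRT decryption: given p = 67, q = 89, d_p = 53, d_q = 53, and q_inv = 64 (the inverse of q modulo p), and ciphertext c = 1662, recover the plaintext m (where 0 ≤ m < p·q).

650

m₁ = c^(d_p) mod p: c ≡ 54 (mod 67), and 54^53 mod 67 = 47.
m₂ = c^(d_q) mod q: c ≡ 60 (mod 89), and 60^53 mod 89 = 27.
h = q_inv·(m₁ − m₂) mod p = 64·(47 − 27) mod 67 = 7.
m = m₂ + h·q = 27 + 7·89 = 650.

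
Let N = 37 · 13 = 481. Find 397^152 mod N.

Mod 37: 397 ≡ 27; by Fermat, exponent reduces to 152 mod 36 = 8; 27^8 ≡ 26 (mod 37).
Mod 13: 397 ≡ 7; by Fermat, exponent reduces to 152 mod 12 = 8; 7^8 ≡ 3 (mod 13).
Combine by CRT: x ≡ 26 (mod 37), x ≡ 3 (mod 13) ⇒ x ≡ 211 (mod 481).

211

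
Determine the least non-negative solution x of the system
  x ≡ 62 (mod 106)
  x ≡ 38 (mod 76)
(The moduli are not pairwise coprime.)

gcd(106, 76) = 2 and 2 | (38 − 62), so the pair is consistent; merging gives x ≡ 2394 (mod 4028), where 4028 = lcm(106, 76).
The solution is unique modulo lcm(106, 76) = 4028.

2394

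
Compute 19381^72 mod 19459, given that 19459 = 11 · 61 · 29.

Mod 11: 19381 ≡ 10; by Fermat, exponent reduces to 72 mod 10 = 2; 10^2 ≡ 1 (mod 11).
Mod 61: 19381 ≡ 44; by Fermat, exponent reduces to 72 mod 60 = 12; 44^12 ≡ 20 (mod 61).
Mod 29: 19381 ≡ 9; by Fermat, exponent reduces to 72 mod 28 = 16; 9^16 ≡ 23 (mod 29).
Combine by CRT: x ≡ 1 (mod 11), x ≡ 20 (mod 61), x ≡ 23 (mod 29) ⇒ x ≡ 12464 (mod 19459).

12464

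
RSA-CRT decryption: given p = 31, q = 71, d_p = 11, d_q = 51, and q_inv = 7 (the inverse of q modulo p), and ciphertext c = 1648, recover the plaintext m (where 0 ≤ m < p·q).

87

m₁ = c^(d_p) mod p: c ≡ 5 (mod 31), and 5^11 mod 31 = 25.
m₂ = c^(d_q) mod q: c ≡ 15 (mod 71), and 15^51 mod 71 = 16.
h = q_inv·(m₁ − m₂) mod p = 7·(25 − 16) mod 31 = 1.
m = m₂ + h·q = 16 + 1·71 = 87.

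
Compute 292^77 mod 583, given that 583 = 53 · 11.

Mod 53: 292 ≡ 27; by Fermat, exponent reduces to 77 mod 52 = 25; 27^25 ≡ 51 (mod 53).
Mod 11: 292 ≡ 6; by Fermat, exponent reduces to 77 mod 10 = 7; 6^7 ≡ 8 (mod 11).
Combine by CRT: x ≡ 51 (mod 53), x ≡ 8 (mod 11) ⇒ x ≡ 316 (mod 583).

316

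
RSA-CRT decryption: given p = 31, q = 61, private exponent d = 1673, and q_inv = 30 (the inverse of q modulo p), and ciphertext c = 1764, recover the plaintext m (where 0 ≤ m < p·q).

d_p = d mod (p−1) = 1673 mod 30 = 23; d_q = d mod (q−1) = 53.
m₁ = c^(d_p) mod p: c ≡ 28 (mod 31), and 28^23 mod 31 = 20.
m₂ = c^(d_q) mod q: c ≡ 56 (mod 61), and 56^53 mod 61 = 42.
h = q_inv·(m₁ − m₂) mod p = 30·(20 − 42) mod 31 = 22.
m = m₂ + h·q = 42 + 22·61 = 1384.

1384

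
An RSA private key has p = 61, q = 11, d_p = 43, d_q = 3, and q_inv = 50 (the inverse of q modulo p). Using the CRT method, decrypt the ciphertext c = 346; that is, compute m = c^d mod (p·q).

235

m₁ = c^(d_p) mod p: c ≡ 41 (mod 61), and 41^43 mod 61 = 52.
m₂ = c^(d_q) mod q: c ≡ 5 (mod 11), and 5^3 mod 11 = 4.
h = q_inv·(m₁ − m₂) mod p = 50·(52 − 4) mod 61 = 21.
m = m₂ + h·q = 4 + 21·11 = 235.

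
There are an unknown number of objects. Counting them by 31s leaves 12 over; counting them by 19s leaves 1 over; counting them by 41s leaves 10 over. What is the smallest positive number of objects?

Combine the congruences pairwise.
From N ≡ 12 (mod 31) write N = 12 + 31t. Substituting into N ≡ 1 (mod 19) gives 31t ≡ 8 (mod 19), and since 12⁻¹ ≡ 8 (mod 19), t ≡ 7. Hence N ≡ 12 + 31·7 = 229 (mod 589).
From N ≡ 229 (mod 589) write N = 229 + 589t. Substituting into N ≡ 10 (mod 41) gives 589t ≡ 27 (mod 41), and since 15⁻¹ ≡ 11 (mod 41), t ≡ 10. Hence N ≡ 229 + 589·10 = 6119 (mod 24149).

6119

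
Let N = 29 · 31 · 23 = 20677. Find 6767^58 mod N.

6683

Mod 29: 6767 ≡ 10; by Fermat, exponent reduces to 58 mod 28 = 2; 10^2 ≡ 13 (mod 29).
Mod 31: 6767 ≡ 9; by Fermat, exponent reduces to 58 mod 30 = 28; 9^28 ≡ 18 (mod 31).
Mod 23: 6767 ≡ 5; by Fermat, exponent reduces to 58 mod 22 = 14; 5^14 ≡ 13 (mod 23).
Combine by CRT: x ≡ 13 (mod 29), x ≡ 18 (mod 31), x ≡ 13 (mod 23) ⇒ x ≡ 6683 (mod 20677).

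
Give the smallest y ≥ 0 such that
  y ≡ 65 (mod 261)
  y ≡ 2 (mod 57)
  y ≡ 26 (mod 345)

Combine the congruences pairwise.
gcd(261, 57) = 3 and 3 | (2 − 65), so the pair is consistent; merging gives y ≡ 1370 (mod 4959), where 4959 = lcm(261, 57).
gcd(4959, 345) = 3 and 3 | (26 − 1370), so the pair is consistent; merging gives y ≡ 95591 (mod 570285), where 570285 = lcm(4959, 345).
The solution is unique modulo lcm(261, 57, 345) = 570285.

95591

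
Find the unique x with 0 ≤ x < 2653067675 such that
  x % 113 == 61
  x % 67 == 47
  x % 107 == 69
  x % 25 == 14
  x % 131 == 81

661889764

From x ≡ 61 (mod 113) write x = 61 + 113t. Substituting into x ≡ 47 (mod 67) gives 113t ≡ 53 (mod 67), and since 46⁻¹ ≡ 51 (mod 67), t ≡ 23. Hence x ≡ 61 + 113·23 = 2660 (mod 7571).
From x ≡ 2660 (mod 7571) write x = 2660 + 7571t. Substituting into x ≡ 69 (mod 107) gives 7571t ≡ 84 (mod 107), and since 81⁻¹ ≡ 37 (mod 107), t ≡ 5. Hence x ≡ 2660 + 7571·5 = 40515 (mod 810097).
From x ≡ 40515 (mod 810097) write x = 40515 + 810097t. Substituting into x ≡ 14 (mod 25) gives 810097t ≡ 24 (mod 25), and since 22⁻¹ ≡ 8 (mod 25), t ≡ 17. Hence x ≡ 40515 + 810097·17 = 13812164 (mod 20252425).
From x ≡ 13812164 (mod 20252425) write x = 13812164 + 20252425t. Substituting into x ≡ 81 (mod 131) gives 20252425t ≡ 33 (mod 131), and since 87⁻¹ ≡ 128 (mod 131), t ≡ 32. Hence x ≡ 13812164 + 20252425·32 = 661889764 (mod 2653067675).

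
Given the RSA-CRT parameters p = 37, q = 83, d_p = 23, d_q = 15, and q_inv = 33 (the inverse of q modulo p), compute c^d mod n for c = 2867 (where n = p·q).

2205

m₁ = c^(d_p) mod p: c ≡ 18 (mod 37), and 18^23 mod 37 = 22.
m₂ = c^(d_q) mod q: c ≡ 45 (mod 83), and 45^15 mod 83 = 47.
h = q_inv·(m₁ − m₂) mod p = 33·(22 − 47) mod 37 = 26.
m = m₂ + h·q = 47 + 26·83 = 2205.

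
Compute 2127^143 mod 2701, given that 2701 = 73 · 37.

Mod 73: 2127 ≡ 10; by Fermat, exponent reduces to 143 mod 72 = 71; 10^71 ≡ 22 (mod 73).
Mod 37: 2127 ≡ 18; by Fermat, exponent reduces to 143 mod 36 = 35; 18^35 ≡ 35 (mod 37).
Combine by CRT: x ≡ 22 (mod 73), x ≡ 35 (mod 37) ⇒ x ≡ 1774 (mod 2701).

1774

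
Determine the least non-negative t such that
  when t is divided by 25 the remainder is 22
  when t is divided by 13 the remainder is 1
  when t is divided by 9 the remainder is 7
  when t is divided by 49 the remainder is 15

123397

From t ≡ 22 (mod 25) write t = 22 + 25s. Substituting into t ≡ 1 (mod 13) gives 25s ≡ 5 (mod 13), and since 12⁻¹ ≡ 12 (mod 13), s ≡ 8. Hence t ≡ 22 + 25·8 = 222 (mod 325).
From t ≡ 222 (mod 325) write t = 222 + 325s. Substituting into t ≡ 7 (mod 9) gives 325s ≡ 1 (mod 9), and since 1⁻¹ ≡ 1 (mod 9), s ≡ 1. Hence t ≡ 222 + 325·1 = 547 (mod 2925).
From t ≡ 547 (mod 2925) write t = 547 + 2925s. Substituting into t ≡ 15 (mod 49) gives 2925s ≡ 7 (mod 49), and since 34⁻¹ ≡ 13 (mod 49), s ≡ 42. Hence t ≡ 547 + 2925·42 = 123397 (mod 143325).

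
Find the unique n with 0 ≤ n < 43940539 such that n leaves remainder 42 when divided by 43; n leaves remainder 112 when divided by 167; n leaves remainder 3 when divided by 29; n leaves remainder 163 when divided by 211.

Combine the congruences pairwise.
From n ≡ 42 (mod 43) write n = 42 + 43t. Substituting into n ≡ 112 (mod 167) gives 43t ≡ 70 (mod 167), and since 43⁻¹ ≡ 101 (mod 167), t ≡ 56. Hence n ≡ 42 + 43·56 = 2450 (mod 7181).
From n ≡ 2450 (mod 7181) write n = 2450 + 7181t. Substituting into n ≡ 3 (mod 29) gives 7181t ≡ 18 (mod 29), and since 18⁻¹ ≡ 21 (mod 29), t ≡ 1. Hence n ≡ 2450 + 7181·1 = 9631 (mod 208249).
From n ≡ 9631 (mod 208249) write n = 9631 + 208249t. Substituting into n ≡ 163 (mod 211) gives 208249t ≡ 27 (mod 211), and since 203⁻¹ ≡ 79 (mod 211), t ≡ 23. Hence n ≡ 9631 + 208249·23 = 4799358 (mod 43940539).

4799358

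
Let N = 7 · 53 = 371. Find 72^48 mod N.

Mod 7: 72 ≡ 2; since 6 | 48, by Fermat 2^48 ≡ 1 (mod 7).
Mod 53: 72 ≡ 19; 19^48 ≡ 44 (mod 53).
Combine by CRT: x ≡ 1 (mod 7), x ≡ 44 (mod 53) ⇒ x ≡ 309 (mod 371).

309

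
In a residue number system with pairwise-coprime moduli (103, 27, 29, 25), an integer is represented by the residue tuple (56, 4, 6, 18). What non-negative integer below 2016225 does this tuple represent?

1841593

The moduli are pairwise coprime; N = 103·27·29·25 = 2016225.
N/103 = 19575; 19575 ≡ 5 (mod 103); 5·62 ≡ 1, so inverse 62.
N/27 = 74675; 74675 ≡ 20 (mod 27); 20·23 ≡ 1, so inverse 23.
N/29 = 69525; 69525 ≡ 12 (mod 29); 12·17 ≡ 1, so inverse 17.
N/25 = 80649; 80649 ≡ 24 (mod 25); 24·24 ≡ 1, so inverse 24.
x ≡ 56·19575·62 + 4·74675·23 + 6·69525·17 + 18·80649·24 = 116766418.
116766418 mod 2016225 = 1841593.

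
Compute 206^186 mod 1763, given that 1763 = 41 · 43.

Mod 41: 206 ≡ 1; by Fermat, exponent reduces to 186 mod 40 = 26; 1^26 ≡ 1 (mod 41).
Mod 43: 206 ≡ 34; by Fermat, exponent reduces to 186 mod 42 = 18; 34^18 ≡ 21 (mod 43).
Combine by CRT: x ≡ 1 (mod 41), x ≡ 21 (mod 43) ⇒ x ≡ 1354 (mod 1763).

1354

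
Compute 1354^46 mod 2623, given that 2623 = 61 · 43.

1110

Mod 61: 1354 ≡ 12; 12^46 ≡ 12 (mod 61).
Mod 43: 1354 ≡ 21; by Fermat, exponent reduces to 46 mod 42 = 4; 21^4 ≡ 35 (mod 43).
Combine by CRT: x ≡ 12 (mod 61), x ≡ 35 (mod 43) ⇒ x ≡ 1110 (mod 2623).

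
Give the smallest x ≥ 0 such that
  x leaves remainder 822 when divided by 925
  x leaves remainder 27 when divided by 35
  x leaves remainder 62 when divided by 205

gcd(925, 35) = 5 and 5 | (27 − 822), so the pair is consistent; merging gives x ≡ 3597 (mod 6475), where 6475 = lcm(925, 35).
gcd(6475, 205) = 5 and 5 | (62 − 3597), so the pair is consistent; merging gives x ≡ 23022 (mod 265475), where 265475 = lcm(6475, 205).
The solution is unique modulo lcm(925, 35, 205) = 265475.

23022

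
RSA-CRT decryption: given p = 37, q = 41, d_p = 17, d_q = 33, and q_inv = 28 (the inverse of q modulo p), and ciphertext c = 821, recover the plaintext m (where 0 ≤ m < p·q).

m₁ = c^(d_p) mod p: c ≡ 7 (mod 37), and 7^17 mod 37 = 16.
m₂ = c^(d_q) mod q: c ≡ 1 (mod 41), and 1^33 mod 41 = 1.
h = q_inv·(m₁ − m₂) mod p = 28·(16 − 1) mod 37 = 13.
m = m₂ + h·q = 1 + 13·41 = 534.

534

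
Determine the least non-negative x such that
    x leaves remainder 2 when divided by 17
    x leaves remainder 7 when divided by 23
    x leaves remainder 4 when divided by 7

53

From x ≡ 2 (mod 17) write x = 2 + 17t. Substituting into x ≡ 7 (mod 23) gives 17t ≡ 5 (mod 23), and since 17⁻¹ ≡ 19 (mod 23), t ≡ 3. Hence x ≡ 2 + 17·3 = 53 (mod 391).
From x ≡ 53 (mod 391) write x = 53 + 391t. Substituting into x ≡ 4 (mod 7) gives 391t ≡ 0 (mod 7), and since 6⁻¹ ≡ 6 (mod 7), t ≡ 0. Hence x ≡ 53 + 391·0 = 53 (mod 2737).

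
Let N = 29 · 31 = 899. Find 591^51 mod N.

839

Mod 29: 591 ≡ 11; by Fermat, exponent reduces to 51 mod 28 = 23; 11^23 ≡ 27 (mod 29).
Mod 31: 591 ≡ 2; by Fermat, exponent reduces to 51 mod 30 = 21; 2^21 ≡ 2 (mod 31).
Combine by CRT: x ≡ 27 (mod 29), x ≡ 2 (mod 31) ⇒ x ≡ 839 (mod 899).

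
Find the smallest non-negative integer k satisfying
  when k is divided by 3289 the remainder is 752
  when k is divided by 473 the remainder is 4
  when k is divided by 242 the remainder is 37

2516837

gcd(3289, 473) = 11 and 11 | (4 − 752), so the pair is consistent; merging gives k ≡ 112578 (mod 141427), where 141427 = lcm(3289, 473).
gcd(141427, 242) = 11 and 11 | (37 − 112578), so the pair is consistent; merging gives k ≡ 2516837 (mod 3111394), where 3111394 = lcm(141427, 242).
The solution is unique modulo lcm(3289, 473, 242) = 3111394.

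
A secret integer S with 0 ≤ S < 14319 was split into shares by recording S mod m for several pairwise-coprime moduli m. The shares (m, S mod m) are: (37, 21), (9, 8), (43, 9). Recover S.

Combine the congruences pairwise.
From S ≡ 21 (mod 37) write S = 21 + 37t. Substituting into S ≡ 8 (mod 9) gives 37t ≡ 5 (mod 9), and since 1⁻¹ ≡ 1 (mod 9), t ≡ 5. Hence S ≡ 21 + 37·5 = 206 (mod 333).
From S ≡ 206 (mod 333) write S = 206 + 333t. Substituting into S ≡ 9 (mod 43) gives 333t ≡ 18 (mod 43), and since 32⁻¹ ≡ 39 (mod 43), t ≡ 14. Hence S ≡ 206 + 333·14 = 4868 (mod 14319).

4868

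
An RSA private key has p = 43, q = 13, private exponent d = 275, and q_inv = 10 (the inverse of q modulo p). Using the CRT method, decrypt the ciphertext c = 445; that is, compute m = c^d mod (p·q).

139

d_p = d mod (p−1) = 275 mod 42 = 23; d_q = d mod (q−1) = 11.
m₁ = c^(d_p) mod p: c ≡ 15 (mod 43), and 15^23 mod 43 = 10.
m₂ = c^(d_q) mod q: c ≡ 3 (mod 13), and 3^11 mod 13 = 9.
h = q_inv·(m₁ − m₂) mod p = 10·(10 − 9) mod 43 = 10.
m = m₂ + h·q = 9 + 10·13 = 139.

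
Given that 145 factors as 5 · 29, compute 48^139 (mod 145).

Mod 5: 48 ≡ 3; by Fermat, exponent reduces to 139 mod 4 = 3; 3^3 ≡ 2 (mod 5).
Mod 29: 48 ≡ 19; by Fermat, exponent reduces to 139 mod 28 = 27; 19^27 ≡ 26 (mod 29).
Combine by CRT: x ≡ 2 (mod 5), x ≡ 26 (mod 29) ⇒ x ≡ 142 (mod 145).

142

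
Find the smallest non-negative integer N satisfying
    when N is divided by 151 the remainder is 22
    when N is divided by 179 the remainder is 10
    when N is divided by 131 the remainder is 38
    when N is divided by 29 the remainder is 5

13356274

From N ≡ 22 (mod 151) write N = 22 + 151t. Substituting into N ≡ 10 (mod 179) gives 151t ≡ 167 (mod 179), and since 151⁻¹ ≡ 147 (mod 179), t ≡ 26. Hence N ≡ 22 + 151·26 = 3948 (mod 27029).
From N ≡ 3948 (mod 27029) write N = 3948 + 27029t. Substituting into N ≡ 38 (mod 131) gives 27029t ≡ 20 (mod 131), and since 43⁻¹ ≡ 64 (mod 131), t ≡ 101. Hence N ≡ 3948 + 27029·101 = 2733877 (mod 3540799).
From N ≡ 2733877 (mod 3540799) write N = 2733877 + 3540799t. Substituting into N ≡ 5 (mod 29) gives 3540799t ≡ 16 (mod 29), and since 15⁻¹ ≡ 2 (mod 29), t ≡ 3. Hence N ≡ 2733877 + 3540799·3 = 13356274 (mod 102683171).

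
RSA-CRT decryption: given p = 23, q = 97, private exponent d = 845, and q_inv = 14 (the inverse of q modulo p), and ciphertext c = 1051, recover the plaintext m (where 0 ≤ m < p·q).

d_p = d mod (p−1) = 845 mod 22 = 9; d_q = d mod (q−1) = 77.
m₁ = c^(d_p) mod p: c ≡ 16 (mod 23), and 16^9 mod 23 = 8.
m₂ = c^(d_q) mod q: c ≡ 81 (mod 97), and 81^77 mod 97 = 91.
h = q_inv·(m₁ − m₂) mod p = 14·(8 − 91) mod 23 = 11.
m = m₂ + h·q = 91 + 11·97 = 1158.

1158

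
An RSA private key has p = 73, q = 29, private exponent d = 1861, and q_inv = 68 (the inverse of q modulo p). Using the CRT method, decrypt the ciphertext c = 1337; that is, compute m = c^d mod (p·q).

d_p = d mod (p−1) = 1861 mod 72 = 61; d_q = d mod (q−1) = 13.
m₁ = c^(d_p) mod p: c ≡ 23 (mod 73), and 23^61 mod 73 = 38.
m₂ = c^(d_q) mod q: c ≡ 3 (mod 29), and 3^13 mod 29 = 19.
h = q_inv·(m₁ − m₂) mod p = 68·(38 − 19) mod 73 = 51.
m = m₂ + h·q = 19 + 51·29 = 1498.

1498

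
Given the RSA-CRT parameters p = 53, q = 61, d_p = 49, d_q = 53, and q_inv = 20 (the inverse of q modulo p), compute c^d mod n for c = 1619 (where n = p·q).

m₁ = c^(d_p) mod p: c ≡ 29 (mod 53), and 29^49 mod 53 = 6.
m₂ = c^(d_q) mod q: c ≡ 33 (mod 61), and 33^53 mod 61 = 53.
h = q_inv·(m₁ − m₂) mod p = 20·(6 − 53) mod 53 = 14.
m = m₂ + h·q = 53 + 14·61 = 907.

907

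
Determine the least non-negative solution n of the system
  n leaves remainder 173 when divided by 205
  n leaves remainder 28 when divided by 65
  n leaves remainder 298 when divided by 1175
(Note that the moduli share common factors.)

gcd(205, 65) = 5 and 5 | (28 − 173), so the pair is consistent; merging gives n ≡ 1198 (mod 2665), where 2665 = lcm(205, 65).
gcd(2665, 1175) = 5 and 5 | (298 − 1198), so the pair is consistent; merging gives n ≡ 440923 (mod 626275), where 626275 = lcm(2665, 1175).
The solution is unique modulo lcm(205, 65, 1175) = 626275.

440923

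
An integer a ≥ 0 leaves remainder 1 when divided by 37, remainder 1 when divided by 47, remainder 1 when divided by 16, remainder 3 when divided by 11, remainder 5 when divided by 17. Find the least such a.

The moduli are pairwise coprime; N = 37·47·16·11·17 = 5203088.
N/37 = 140624; 140624 ≡ 24 (mod 37); 24·17 ≡ 1, so inverse 17.
N/47 = 110704; 110704 ≡ 19 (mod 47); 19·5 ≡ 1, so inverse 5.
N/16 = 325193; 325193 ≡ 9 (mod 16); 9·9 ≡ 1, so inverse 9.
N/11 = 473008; 473008 ≡ 8 (mod 11); 8·7 ≡ 1, so inverse 7.
N/17 = 306064; 306064 ≡ 13 (mod 17); 13·4 ≡ 1, so inverse 4.
a ≡ 1·140624·17 + 1·110704·5 + 1·325193·9 + 3·473008·7 + 5·306064·4 = 21925313.
21925313 mod 5203088 = 1112961.

1112961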